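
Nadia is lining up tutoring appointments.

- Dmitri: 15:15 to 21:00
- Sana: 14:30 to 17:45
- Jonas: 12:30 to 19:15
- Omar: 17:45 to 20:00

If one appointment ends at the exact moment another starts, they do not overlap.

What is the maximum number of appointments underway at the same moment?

3

Sort all start/end points and keep a running count:
12:30 start Jonas → 1
14:30 start Sana → 2
15:15 start Dmitri → 3
17:45 end Sana → 2
17:45 start Omar → 3
19:15 end Jonas → 2
20:00 end Omar → 1
21:00 end Dmitri → 0
Peak is 3, at 15:15 (Dmitri, Jonas, Sana).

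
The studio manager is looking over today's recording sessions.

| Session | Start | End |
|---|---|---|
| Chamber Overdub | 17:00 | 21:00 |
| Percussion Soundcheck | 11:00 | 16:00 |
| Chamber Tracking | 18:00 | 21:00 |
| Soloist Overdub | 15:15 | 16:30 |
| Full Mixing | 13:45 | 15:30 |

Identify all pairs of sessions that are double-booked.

Chamber Overdub & Chamber Tracking, Full Mixing & Percussion Soundcheck, Full Mixing & Soloist Overdub, Percussion Soundcheck & Soloist Overdub

Two intervals overlap when each starts before the other ends.
Sorted by start: Percussion Soundcheck, Full Mixing, Soloist Overdub, Chamber Overdub, Chamber Tracking.
Full Mixing starts before Percussion Soundcheck ends → Percussion Soundcheck and Full Mixing overlap.
Soloist Overdub starts before Percussion Soundcheck ends → Percussion Soundcheck and Soloist Overdub overlap.
Chamber Overdub starts after Percussion Soundcheck ends, so Percussion Soundcheck has no further overlaps.
Soloist Overdub starts before Full Mixing ends → Full Mixing and Soloist Overdub overlap.
Chamber Overdub starts after Full Mixing ends, so Full Mixing has no further overlaps.
Chamber Overdub starts after Soloist Overdub ends, so Soloist Overdub has no further overlaps.
Chamber Tracking starts before Chamber Overdub ends → Chamber Overdub and Chamber Tracking overlap.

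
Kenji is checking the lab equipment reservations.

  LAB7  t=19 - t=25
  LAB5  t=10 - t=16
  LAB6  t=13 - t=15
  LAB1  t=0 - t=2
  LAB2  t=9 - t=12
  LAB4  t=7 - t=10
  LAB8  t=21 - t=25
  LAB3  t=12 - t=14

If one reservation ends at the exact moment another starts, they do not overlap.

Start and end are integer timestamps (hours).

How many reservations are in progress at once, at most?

3

Sweep the timeline, counting +1 at each start and −1 at each end (ends before starts at a tie):
t=0 start LAB1 → 1
t=2 end LAB1 → 0
t=7 start LAB4 → 1
t=9 start LAB2 → 2
t=10 end LAB4 → 1
t=10 start LAB5 → 2
t=12 end LAB2 → 1
t=12 start LAB3 → 2
t=13 start LAB6 → 3
t=14 end LAB3 → 2
t=15 end LAB6 → 1
t=16 end LAB5 → 0
t=19 start LAB7 → 1
t=21 start LAB8 → 2
t=25 end LAB7 → 1
t=25 end LAB8 → 0
Peak is 3, at t=13 (LAB3, LAB5, LAB6).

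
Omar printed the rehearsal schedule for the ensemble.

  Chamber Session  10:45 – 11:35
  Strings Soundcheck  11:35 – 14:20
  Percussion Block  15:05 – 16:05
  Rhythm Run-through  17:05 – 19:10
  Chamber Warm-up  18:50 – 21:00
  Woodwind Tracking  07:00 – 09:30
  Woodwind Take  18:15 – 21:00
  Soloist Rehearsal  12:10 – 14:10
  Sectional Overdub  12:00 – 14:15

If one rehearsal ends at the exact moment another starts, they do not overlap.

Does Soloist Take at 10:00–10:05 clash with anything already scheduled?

Woodwind Tracking: ends 09:30 at or before Soloist Take starts 10:00 → clear.
Chamber Session: starts 10:45 at or after Soloist Take ends 10:05 → clear.
Strings Soundcheck: starts 11:35 at or after Soloist Take ends 10:05 → clear.
Sectional Overdub: starts 12:00 at or after Soloist Take ends 10:05 → clear.
Soloist Rehearsal: starts 12:10 at or after Soloist Take ends 10:05 → clear.
Percussion Block: starts 15:05 at or after Soloist Take ends 10:05 → clear.
Rhythm Run-through: starts 17:05 at or after Soloist Take ends 10:05 → clear.
Woodwind Take: starts 18:15 at or after Soloist Take ends 10:05 → clear.
Chamber Warm-up: starts 18:50 at or after Soloist Take ends 10:05 → clear.

No — it doesn't clash with anything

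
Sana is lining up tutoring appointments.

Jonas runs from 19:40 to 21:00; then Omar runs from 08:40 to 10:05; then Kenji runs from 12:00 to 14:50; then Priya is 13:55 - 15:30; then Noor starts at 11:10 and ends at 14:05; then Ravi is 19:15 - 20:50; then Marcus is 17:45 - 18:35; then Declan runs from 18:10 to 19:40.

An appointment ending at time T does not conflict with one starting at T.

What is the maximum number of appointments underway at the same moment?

Walk through starts and ends in time order (an end at T is processed before a start at T):
08:40 start Omar → 1
10:05 end Omar → 0
11:10 start Noor → 1
12:00 start Kenji → 2
13:55 start Priya → 3
14:05 end Noor → 2
14:50 end Kenji → 1
15:30 end Priya → 0
17:45 start Marcus → 1
18:10 start Declan → 2
18:35 end Marcus → 1
19:15 start Ravi → 2
19:40 end Declan → 1
19:40 start Jonas → 2
20:50 end Ravi → 1
21:00 end Jonas → 0
Peak is 3, at 13:55 (Kenji, Noor, Priya).

3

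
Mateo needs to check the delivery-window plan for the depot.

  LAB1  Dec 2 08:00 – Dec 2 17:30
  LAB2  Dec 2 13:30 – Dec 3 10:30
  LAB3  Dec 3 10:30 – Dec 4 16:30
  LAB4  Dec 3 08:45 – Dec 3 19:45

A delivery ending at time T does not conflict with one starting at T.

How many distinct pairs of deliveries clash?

3

Check each pair: they overlap iff neither finishes before the other starts.
Sorted by start: LAB1, LAB2, LAB4, LAB3.
LAB2 starts before LAB1 ends → LAB1 and LAB2 overlap.
LAB4 starts after LAB1 ends, so LAB1 has no further overlaps.
LAB4 starts before LAB2 ends → LAB2 and LAB4 overlap.
LAB3 starts exactly when LAB2 ends (back-to-back, no overlap).
LAB3 starts before LAB4 ends → LAB4 and LAB3 overlap.
Overlapping pairs: LAB1 & LAB2, LAB2 & LAB4, LAB3 & LAB4 — 3 in total.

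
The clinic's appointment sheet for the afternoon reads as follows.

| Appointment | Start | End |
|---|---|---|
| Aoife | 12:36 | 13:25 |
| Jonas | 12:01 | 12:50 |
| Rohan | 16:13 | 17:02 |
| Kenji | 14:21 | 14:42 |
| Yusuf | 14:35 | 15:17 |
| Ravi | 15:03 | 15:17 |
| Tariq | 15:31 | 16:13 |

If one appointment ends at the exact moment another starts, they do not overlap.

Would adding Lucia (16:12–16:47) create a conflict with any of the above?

Yes — it overlaps Rohan, Tariq

Jonas: ends 12:50 at or before Lucia starts 16:12 → clear.
Aoife: ends 13:25 at or before Lucia starts 16:12 → clear.
Kenji: ends 14:42 at or before Lucia starts 16:12 → clear.
Yusuf: ends 15:17 at or before Lucia starts 16:12 → clear.
Ravi: ends 15:17 at or before Lucia starts 16:12 → clear.
Tariq: starts 15:31 before Lucia ends 16:47, and ends 16:13 after Lucia starts 16:12 → overlap.
Rohan: starts 16:13 before Lucia ends 16:47, and ends 17:02 after Lucia starts 16:12 → overlap.
Lucia overlaps Tariq, Rohan.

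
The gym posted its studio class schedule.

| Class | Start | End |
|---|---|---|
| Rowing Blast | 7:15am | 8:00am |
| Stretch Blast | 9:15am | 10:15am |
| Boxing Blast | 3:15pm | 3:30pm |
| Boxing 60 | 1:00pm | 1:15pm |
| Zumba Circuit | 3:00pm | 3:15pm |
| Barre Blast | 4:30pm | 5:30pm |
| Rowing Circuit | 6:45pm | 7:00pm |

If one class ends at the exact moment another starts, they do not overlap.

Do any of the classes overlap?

Two intervals overlap when each starts before the other ends.
Sorted by start: Rowing Blast, Stretch Blast, Boxing 60, Zumba Circuit, Boxing Blast, Barre Blast, Rowing Circuit.
Stretch Blast starts after Rowing Blast ends, so Rowing Blast has no further overlaps.
Boxing 60 starts after Stretch Blast ends, so Stretch Blast has no further overlaps.
Zumba Circuit starts after Boxing 60 ends, so Boxing 60 has no further overlaps.
Boxing Blast starts exactly when Zumba Circuit ends (back-to-back, no overlap), so Zumba Circuit has no further overlaps.
Barre Blast starts after Boxing Blast ends, so Boxing Blast has no further overlaps.
Rowing Circuit starts after Barre Blast ends.
Every pair is clear; the schedule has no overlaps.

No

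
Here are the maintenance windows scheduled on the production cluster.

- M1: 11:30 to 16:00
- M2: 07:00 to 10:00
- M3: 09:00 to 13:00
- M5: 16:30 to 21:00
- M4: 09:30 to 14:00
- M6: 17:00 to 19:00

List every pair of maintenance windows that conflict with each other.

Sorted by start: M2, M3, M4, M1, M5, M6.
M3 starts before M2 ends → M2 and M3 overlap.
M4 starts before M2 ends → M2 and M4 overlap.
M1 starts after M2 ends; M2 is clear from here.
M4 starts before M3 ends → M3 and M4 overlap.
M1 starts before M3 ends → M3 and M1 overlap.
M5 starts after M3 ends; M3 is clear from here.
M1 starts before M4 ends → M4 and M1 overlap.
M5 starts after M4 ends; M4 is clear from here.
M5 starts after M1 ends; M1 is clear from here.
M6 starts before M5 ends → M5 and M6 overlap.

M1 & M3, M1 & M4, M2 & M3, M2 & M4, M3 & M4, M5 & M6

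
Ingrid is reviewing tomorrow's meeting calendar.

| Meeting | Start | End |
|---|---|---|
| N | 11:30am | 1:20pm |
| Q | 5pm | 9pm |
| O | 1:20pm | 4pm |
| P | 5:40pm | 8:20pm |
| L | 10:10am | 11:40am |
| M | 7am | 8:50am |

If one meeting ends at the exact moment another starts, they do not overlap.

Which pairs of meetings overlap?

L & N, P & Q

Sorted by start: M, L, N, O, Q, P.
L starts after M ends, so nothing later overlaps M either.
N starts before L ends → L and N overlap.
O starts after L ends, so nothing later overlaps L either.
O starts exactly when N ends (back-to-back, no overlap), so nothing later overlaps N either.
Q starts after O ends, so nothing later overlaps O either.
P starts before Q ends → Q and P overlap.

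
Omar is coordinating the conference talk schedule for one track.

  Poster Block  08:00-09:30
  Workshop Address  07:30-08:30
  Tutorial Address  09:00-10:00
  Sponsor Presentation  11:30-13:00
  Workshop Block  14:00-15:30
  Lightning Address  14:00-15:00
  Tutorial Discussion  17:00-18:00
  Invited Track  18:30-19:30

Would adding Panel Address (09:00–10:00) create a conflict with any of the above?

Yes — it overlaps Poster Block, Tutorial Address

Workshop Address: ends 08:30 at or before Panel Address starts 09:00 → clear.
Poster Block: starts 08:00 before Panel Address ends 10:00, and ends 09:30 after Panel Address starts 09:00 → overlap.
Tutorial Address: starts 09:00 before Panel Address ends 10:00, and ends 10:00 after Panel Address starts 09:00 → overlap.
Sponsor Presentation: starts 11:30 at or after Panel Address ends 10:00 → clear.
Workshop Block: starts 14:00 at or after Panel Address ends 10:00 → clear.
Lightning Address: starts 14:00 at or after Panel Address ends 10:00 → clear.
Tutorial Discussion: starts 17:00 at or after Panel Address ends 10:00 → clear.
Invited Track: starts 18:30 at or after Panel Address ends 10:00 → clear.
Panel Address overlaps Poster Block, Tutorial Address.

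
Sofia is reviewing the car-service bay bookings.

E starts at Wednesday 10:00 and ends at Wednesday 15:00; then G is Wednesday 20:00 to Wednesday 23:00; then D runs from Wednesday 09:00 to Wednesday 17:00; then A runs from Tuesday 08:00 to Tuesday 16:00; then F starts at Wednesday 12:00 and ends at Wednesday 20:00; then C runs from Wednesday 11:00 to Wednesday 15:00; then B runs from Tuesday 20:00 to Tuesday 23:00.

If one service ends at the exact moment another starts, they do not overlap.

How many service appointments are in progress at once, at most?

Sort all start/end points and keep a running count:
Tuesday 08:00 start A → 1
Tuesday 16:00 end A → 0
Tuesday 20:00 start B → 1
Tuesday 23:00 end B → 0
Wednesday 09:00 start D → 1
Wednesday 10:00 start E → 2
Wednesday 11:00 start C → 3
Wednesday 12:00 start F → 4
Wednesday 15:00 end C → 3
Wednesday 15:00 end E → 2
Wednesday 17:00 end D → 1
Wednesday 20:00 end F → 0
Wednesday 20:00 start G → 1
Wednesday 23:00 end G → 0
Peak is 4, at Wednesday 12:00 (C, D, E, F).

4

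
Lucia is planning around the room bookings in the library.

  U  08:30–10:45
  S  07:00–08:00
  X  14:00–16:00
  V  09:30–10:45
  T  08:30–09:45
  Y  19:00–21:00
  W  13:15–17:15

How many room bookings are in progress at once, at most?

Sort all start/end points and keep a running count:
07:00 start S → 1
08:00 end S → 0
08:30 start T → 1
08:30 start U → 2
09:30 start V → 3
09:45 end T → 2
10:45 end U → 1
10:45 end V → 0
13:15 start W → 1
14:00 start X → 2
16:00 end X → 1
17:15 end W → 0
19:00 start Y → 1
21:00 end Y → 0
Peak is 3, at 09:30 (T, U, V).

3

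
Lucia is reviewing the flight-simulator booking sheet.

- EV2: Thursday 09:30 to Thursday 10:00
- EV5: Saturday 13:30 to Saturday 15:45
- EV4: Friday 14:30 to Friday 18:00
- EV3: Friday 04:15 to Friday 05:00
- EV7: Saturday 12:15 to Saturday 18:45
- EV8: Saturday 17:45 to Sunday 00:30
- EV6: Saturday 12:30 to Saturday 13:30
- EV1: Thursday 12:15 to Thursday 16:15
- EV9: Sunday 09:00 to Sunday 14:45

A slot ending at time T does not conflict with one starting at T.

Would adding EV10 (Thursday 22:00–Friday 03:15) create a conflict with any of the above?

No — it doesn't clash with anything

EV2: ends Thursday 10:00 at or before EV10 starts Thursday 22:00 → clear.
EV1: ends Thursday 16:15 at or before EV10 starts Thursday 22:00 → clear.
EV3: starts Friday 04:15 at or after EV10 ends Friday 03:15 → clear.
EV4: starts Friday 14:30 at or after EV10 ends Friday 03:15 → clear.
EV7: starts Saturday 12:15 at or after EV10 ends Friday 03:15 → clear.
EV6: starts Saturday 12:30 at or after EV10 ends Friday 03:15 → clear.
EV5: starts Saturday 13:30 at or after EV10 ends Friday 03:15 → clear.
EV8: starts Saturday 17:45 at or after EV10 ends Friday 03:15 → clear.
EV9: starts Sunday 09:00 at or after EV10 ends Friday 03:15 → clear.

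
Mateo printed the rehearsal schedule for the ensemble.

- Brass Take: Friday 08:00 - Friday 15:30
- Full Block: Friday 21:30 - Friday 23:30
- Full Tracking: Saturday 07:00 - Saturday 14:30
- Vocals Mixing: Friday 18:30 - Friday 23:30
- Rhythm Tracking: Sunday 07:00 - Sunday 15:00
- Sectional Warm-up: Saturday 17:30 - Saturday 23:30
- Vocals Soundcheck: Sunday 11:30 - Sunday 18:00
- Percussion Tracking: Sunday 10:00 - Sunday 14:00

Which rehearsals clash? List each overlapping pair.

Full Block & Vocals Mixing, Percussion Tracking & Rhythm Tracking, Percussion Tracking & Vocals Soundcheck, Rhythm Tracking & Vocals Soundcheck

Sorted by start: Brass Take, Vocals Mixing, Full Block, Full Tracking, Sectional Warm-up, Rhythm Tracking, Percussion Tracking, Vocals Soundcheck.
Vocals Mixing starts after Brass Take ends; Brass Take is clear from here.
Full Block starts before Vocals Mixing ends → Vocals Mixing and Full Block overlap.
Full Tracking starts after Vocals Mixing ends; Vocals Mixing is clear from here.
Full Tracking starts after Full Block ends; Full Block is clear from here.
Sectional Warm-up starts after Full Tracking ends; Full Tracking is clear from here.
Rhythm Tracking starts after Sectional Warm-up ends; Sectional Warm-up is clear from here.
Percussion Tracking starts before Rhythm Tracking ends → Rhythm Tracking and Percussion Tracking overlap.
Vocals Soundcheck starts before Rhythm Tracking ends → Rhythm Tracking and Vocals Soundcheck overlap.
Vocals Soundcheck starts before Percussion Tracking ends → Percussion Tracking and Vocals Soundcheck overlap.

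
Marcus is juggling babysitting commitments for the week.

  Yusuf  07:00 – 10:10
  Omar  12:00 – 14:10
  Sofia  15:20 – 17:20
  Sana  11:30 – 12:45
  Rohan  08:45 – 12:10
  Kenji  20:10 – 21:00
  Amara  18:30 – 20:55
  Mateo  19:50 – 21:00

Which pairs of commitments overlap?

Amara & Kenji, Amara & Mateo, Kenji & Mateo, Omar & Rohan, Omar & Sana, Rohan & Sana, Rohan & Yusuf

Sorted by start: Yusuf, Rohan, Sana, Omar, Sofia, Amara, Mateo, Kenji.
Rohan starts before Yusuf ends → Yusuf and Rohan overlap.
Sana starts after Yusuf ends — done with Yusuf.
Sana starts before Rohan ends → Rohan and Sana overlap.
Omar starts before Rohan ends → Rohan and Omar overlap.
Sofia starts after Rohan ends — done with Rohan.
Omar starts before Sana ends → Sana and Omar overlap.
Sofia starts after Sana ends — done with Sana.
Sofia starts after Omar ends — done with Omar.
Amara starts after Sofia ends — done with Sofia.
Mateo starts before Amara ends → Amara and Mateo overlap.
Kenji starts before Amara ends → Amara and Kenji overlap.
Kenji starts before Mateo ends → Mateo and Kenji overlap.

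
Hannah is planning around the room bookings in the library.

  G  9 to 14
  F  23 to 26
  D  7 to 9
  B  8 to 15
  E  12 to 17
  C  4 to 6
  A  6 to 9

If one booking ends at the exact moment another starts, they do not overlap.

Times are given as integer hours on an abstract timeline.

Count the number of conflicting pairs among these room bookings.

Two intervals overlap when each starts before the other ends.
Sorted by start: C, A, D, B, G, E, F.
A starts exactly when C ends (back-to-back, no overlap) — done with C.
D starts before A ends → A and D overlap.
B starts before A ends → A and B overlap.
G starts exactly when A ends (back-to-back, no overlap) — done with A.
B starts before D ends → D and B overlap.
G starts exactly when D ends (back-to-back, no overlap) — done with D.
G starts before B ends → B and G overlap.
E starts before B ends → B and E overlap.
F starts after B ends.
E starts before G ends → G and E overlap.
F starts after G ends.
F starts after E ends.
Overlapping pairs: A & B, A & D, B & D, B & E, B & G, E & G — 6 in total.

6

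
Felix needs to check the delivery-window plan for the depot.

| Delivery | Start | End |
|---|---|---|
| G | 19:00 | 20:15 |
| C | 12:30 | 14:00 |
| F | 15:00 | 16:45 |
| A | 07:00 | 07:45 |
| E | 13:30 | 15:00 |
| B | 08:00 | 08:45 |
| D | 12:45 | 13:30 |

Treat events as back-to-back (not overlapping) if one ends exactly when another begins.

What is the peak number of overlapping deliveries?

2

Sort all start/end points and keep a running count:
07:00 start A → 1
07:45 end A → 0
08:00 start B → 1
08:45 end B → 0
12:30 start C → 1
12:45 start D → 2
13:30 end D → 1
13:30 start E → 2
14:00 end C → 1
15:00 end E → 0
15:00 start F → 1
16:45 end F → 0
19:00 start G → 1
20:15 end G → 0
Peak is 2, at 12:45 (C, D).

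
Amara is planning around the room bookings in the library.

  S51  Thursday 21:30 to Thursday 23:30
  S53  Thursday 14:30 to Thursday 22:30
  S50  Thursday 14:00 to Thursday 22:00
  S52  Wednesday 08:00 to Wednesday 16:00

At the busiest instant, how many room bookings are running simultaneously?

3

Walk through starts and ends in time order (an end at T is processed before a start at T):
Wednesday 08:00 start S52 → 1
Wednesday 16:00 end S52 → 0
Thursday 14:00 start S50 → 1
Thursday 14:30 start S53 → 2
Thursday 21:30 start S51 → 3
Thursday 22:00 end S50 → 2
Thursday 22:30 end S53 → 1
Thursday 23:30 end S51 → 0
Peak is 3, at Thursday 21:30 (S50, S51, S53).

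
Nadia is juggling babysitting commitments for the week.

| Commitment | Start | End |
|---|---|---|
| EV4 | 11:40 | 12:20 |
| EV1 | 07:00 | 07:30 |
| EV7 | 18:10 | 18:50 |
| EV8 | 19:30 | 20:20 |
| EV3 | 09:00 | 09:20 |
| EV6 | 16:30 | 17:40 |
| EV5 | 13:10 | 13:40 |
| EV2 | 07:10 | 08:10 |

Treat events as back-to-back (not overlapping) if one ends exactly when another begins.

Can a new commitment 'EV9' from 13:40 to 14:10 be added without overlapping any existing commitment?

EV1: ends 07:30 at or before EV9 starts 13:40 → clear.
EV2: ends 08:10 at or before EV9 starts 13:40 → clear.
EV3: ends 09:20 at or before EV9 starts 13:40 → clear.
EV4: ends 12:20 at or before EV9 starts 13:40 → clear.
EV5: ends 13:40 at or before EV9 starts 13:40 → clear.
EV6: starts 16:30 at or after EV9 ends 14:10 → clear.
EV7: starts 18:10 at or after EV9 ends 14:10 → clear.
EV8: starts 19:30 at or after EV9 ends 14:10 → clear.

Yes — the slot is free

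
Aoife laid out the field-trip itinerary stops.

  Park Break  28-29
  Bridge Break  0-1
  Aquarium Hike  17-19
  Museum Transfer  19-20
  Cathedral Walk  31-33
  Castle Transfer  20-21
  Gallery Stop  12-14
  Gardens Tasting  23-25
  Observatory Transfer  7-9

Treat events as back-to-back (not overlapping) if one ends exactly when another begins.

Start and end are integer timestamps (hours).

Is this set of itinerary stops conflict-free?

Check each pair: they overlap iff neither finishes before the other starts.
Sorted by start: Bridge Break, Observatory Transfer, Gallery Stop, Aquarium Hike, Museum Transfer, Castle Transfer, Gardens Tasting, Park Break, Cathedral Walk.
Observatory Transfer starts after Bridge Break ends, so nothing later overlaps Bridge Break either.
Gallery Stop starts after Observatory Transfer ends, so nothing later overlaps Observatory Transfer either.
Aquarium Hike starts after Gallery Stop ends, so nothing later overlaps Gallery Stop either.
Museum Transfer starts exactly when Aquarium Hike ends (back-to-back, no overlap), so nothing later overlaps Aquarium Hike either.
Castle Transfer starts exactly when Museum Transfer ends (back-to-back, no overlap), so nothing later overlaps Museum Transfer either.
Gardens Tasting starts after Castle Transfer ends, so nothing later overlaps Castle Transfer either.
Park Break starts after Gardens Tasting ends, so nothing later overlaps Gardens Tasting either.
Cathedral Walk starts after Park Break ends.
Every pair is clear; the schedule has no overlaps.

Yes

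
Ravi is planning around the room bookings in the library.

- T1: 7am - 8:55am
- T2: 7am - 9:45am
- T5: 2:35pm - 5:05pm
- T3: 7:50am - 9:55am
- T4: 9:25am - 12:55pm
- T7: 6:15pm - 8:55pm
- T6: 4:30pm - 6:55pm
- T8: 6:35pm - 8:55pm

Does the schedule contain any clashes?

Check each pair: they overlap iff neither finishes before the other starts.
Sorted by start: T1, T2, T3, T4, T5, T6, T7, T8.
T2 starts before T1 ends → T1 and T2 overlap.
That's a conflict, so the schedule is not conflict-free.

Yes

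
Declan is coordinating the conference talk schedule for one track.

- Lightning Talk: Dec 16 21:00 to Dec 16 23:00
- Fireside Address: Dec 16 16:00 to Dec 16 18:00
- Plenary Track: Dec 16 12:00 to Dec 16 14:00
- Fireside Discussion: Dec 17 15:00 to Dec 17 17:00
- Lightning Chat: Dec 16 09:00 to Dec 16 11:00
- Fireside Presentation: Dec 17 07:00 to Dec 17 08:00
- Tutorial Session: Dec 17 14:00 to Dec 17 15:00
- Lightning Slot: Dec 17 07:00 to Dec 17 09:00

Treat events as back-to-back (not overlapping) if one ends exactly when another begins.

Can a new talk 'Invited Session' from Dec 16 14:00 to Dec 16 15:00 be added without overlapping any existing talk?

Lightning Chat: ends Dec 16 11:00 at or before Invited Session starts Dec 16 14:00 → clear.
Plenary Track: ends Dec 16 14:00 at or before Invited Session starts Dec 16 14:00 → clear.
Fireside Address: starts Dec 16 16:00 at or after Invited Session ends Dec 16 15:00 → clear.
Lightning Talk: starts Dec 16 21:00 at or after Invited Session ends Dec 16 15:00 → clear.
Lightning Slot: starts Dec 17 07:00 at or after Invited Session ends Dec 16 15:00 → clear.
Fireside Presentation: starts Dec 17 07:00 at or after Invited Session ends Dec 16 15:00 → clear.
Tutorial Session: starts Dec 17 14:00 at or after Invited Session ends Dec 16 15:00 → clear.
Fireside Discussion: starts Dec 17 15:00 at or after Invited Session ends Dec 16 15:00 → clear.

Yes — the slot is free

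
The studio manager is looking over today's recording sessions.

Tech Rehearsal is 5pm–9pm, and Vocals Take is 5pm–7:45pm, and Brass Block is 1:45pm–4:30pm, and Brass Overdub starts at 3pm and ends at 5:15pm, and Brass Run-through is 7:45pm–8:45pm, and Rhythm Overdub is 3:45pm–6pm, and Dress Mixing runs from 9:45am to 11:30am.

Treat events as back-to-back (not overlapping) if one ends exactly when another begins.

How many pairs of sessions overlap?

9

Sorted by start: Dress Mixing, Brass Block, Brass Overdub, Rhythm Overdub, Vocals Take, Tech Rehearsal, Brass Run-through.
Brass Block starts after Dress Mixing ends, so nothing later overlaps Dress Mixing either.
Brass Overdub starts before Brass Block ends → Brass Block and Brass Overdub overlap.
Rhythm Overdub starts before Brass Block ends → Brass Block and Rhythm Overdub overlap.
Vocals Take starts after Brass Block ends, so nothing later overlaps Brass Block either.
Rhythm Overdub starts before Brass Overdub ends → Brass Overdub and Rhythm Overdub overlap.
Vocals Take starts before Brass Overdub ends → Brass Overdub and Vocals Take overlap.
Tech Rehearsal starts before Brass Overdub ends → Brass Overdub and Tech Rehearsal overlap.
Brass Run-through starts after Brass Overdub ends.
Vocals Take starts before Rhythm Overdub ends → Rhythm Overdub and Vocals Take overlap.
Tech Rehearsal starts before Rhythm Overdub ends → Rhythm Overdub and Tech Rehearsal overlap.
Brass Run-through starts after Rhythm Overdub ends.
Tech Rehearsal starts before Vocals Take ends → Vocals Take and Tech Rehearsal overlap.
Brass Run-through starts exactly when Vocals Take ends (back-to-back, no overlap).
Brass Run-through starts before Tech Rehearsal ends → Tech Rehearsal and Brass Run-through overlap.
Overlapping pairs: Brass Block & Brass Overdub, Brass Block & Rhythm Overdub, Brass Overdub & Rhythm Overdub, Brass Overdub & Tech Rehearsal, Brass Overdub & Vocals Take, Brass Run-through & Tech Rehearsal, Rhythm Overdub & Tech Rehearsal, Rhythm Overdub & Vocals Take, Tech Rehearsal & Vocals Take — 9 in total.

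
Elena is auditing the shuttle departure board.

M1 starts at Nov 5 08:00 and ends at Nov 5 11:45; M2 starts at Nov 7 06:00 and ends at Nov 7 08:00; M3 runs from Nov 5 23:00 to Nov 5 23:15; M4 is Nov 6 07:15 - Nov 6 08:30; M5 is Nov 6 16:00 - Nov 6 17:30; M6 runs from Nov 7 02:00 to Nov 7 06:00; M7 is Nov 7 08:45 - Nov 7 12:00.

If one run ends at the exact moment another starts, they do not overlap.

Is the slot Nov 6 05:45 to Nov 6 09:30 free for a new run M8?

M1: ends Nov 5 11:45 at or before M8 starts Nov 6 05:45 → clear.
M3: ends Nov 5 23:15 at or before M8 starts Nov 6 05:45 → clear.
M4: starts Nov 6 07:15 before M8 ends Nov 6 09:30, and ends Nov 6 08:30 after M8 starts Nov 6 05:45 → overlap.
M5: starts Nov 6 16:00 at or after M8 ends Nov 6 09:30 → clear.
M6: starts Nov 7 02:00 at or after M8 ends Nov 6 09:30 → clear.
M2: starts Nov 7 06:00 at or after M8 ends Nov 6 09:30 → clear.
M7: starts Nov 7 08:45 at or after M8 ends Nov 6 09:30 → clear.
M8 overlaps M4.

No — it overlaps M4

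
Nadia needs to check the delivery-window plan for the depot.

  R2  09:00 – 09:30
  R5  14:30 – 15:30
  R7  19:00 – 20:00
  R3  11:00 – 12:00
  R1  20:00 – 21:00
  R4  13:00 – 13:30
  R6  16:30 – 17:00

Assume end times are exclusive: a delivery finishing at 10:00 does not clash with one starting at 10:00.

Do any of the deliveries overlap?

Sorted by start: R2, R3, R4, R5, R6, R7, R1.
R3 starts after R2 ends — done with R2.
R4 starts after R3 ends — done with R3.
R5 starts after R4 ends — done with R4.
R6 starts after R5 ends — done with R5.
R7 starts after R6 ends — done with R6.
R1 starts exactly when R7 ends (back-to-back, no overlap).
Every pair is clear; the schedule has no overlaps.

No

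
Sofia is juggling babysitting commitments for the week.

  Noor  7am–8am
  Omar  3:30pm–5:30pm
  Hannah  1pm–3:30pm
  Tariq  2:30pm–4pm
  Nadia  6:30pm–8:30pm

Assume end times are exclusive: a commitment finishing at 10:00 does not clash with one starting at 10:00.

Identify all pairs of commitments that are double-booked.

Check each pair: they overlap iff neither finishes before the other starts.
Sorted by start: Noor, Hannah, Tariq, Omar, Nadia.
Hannah starts after Noor ends; Noor is clear from here.
Tariq starts before Hannah ends → Hannah and Tariq overlap.
Omar starts exactly when Hannah ends (back-to-back, no overlap); Hannah is clear from here.
Omar starts before Tariq ends → Tariq and Omar overlap.
Nadia starts after Tariq ends.
Nadia starts after Omar ends.

Hannah & Tariq, Omar & Tariq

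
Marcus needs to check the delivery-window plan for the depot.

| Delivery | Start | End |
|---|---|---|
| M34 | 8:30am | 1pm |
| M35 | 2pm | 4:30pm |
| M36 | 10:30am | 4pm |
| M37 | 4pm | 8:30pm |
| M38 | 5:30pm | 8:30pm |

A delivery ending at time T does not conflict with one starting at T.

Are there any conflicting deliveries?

Sorted by start: M34, M36, M35, M37, M38.
M36 starts before M34 ends → M34 and M36 overlap.
That's a conflict, so the schedule is not conflict-free.

Yes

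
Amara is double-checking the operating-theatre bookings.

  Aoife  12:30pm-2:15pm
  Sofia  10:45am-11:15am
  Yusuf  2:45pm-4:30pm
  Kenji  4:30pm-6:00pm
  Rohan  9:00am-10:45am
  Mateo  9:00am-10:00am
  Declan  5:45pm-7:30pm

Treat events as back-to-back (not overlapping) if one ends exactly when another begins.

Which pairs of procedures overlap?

Sorted by start: Mateo, Rohan, Sofia, Aoife, Yusuf, Kenji, Declan.
Rohan starts before Mateo ends → Mateo and Rohan overlap.
Sofia starts after Mateo ends, so Mateo has no further overlaps.
Sofia starts exactly when Rohan ends (back-to-back, no overlap), so Rohan has no further overlaps.
Aoife starts after Sofia ends, so Sofia has no further overlaps.
Yusuf starts after Aoife ends, so Aoife has no further overlaps.
Kenji starts exactly when Yusuf ends (back-to-back, no overlap), so Yusuf has no further overlaps.
Declan starts before Kenji ends → Kenji and Declan overlap.

Declan & Kenji, Mateo & Rohan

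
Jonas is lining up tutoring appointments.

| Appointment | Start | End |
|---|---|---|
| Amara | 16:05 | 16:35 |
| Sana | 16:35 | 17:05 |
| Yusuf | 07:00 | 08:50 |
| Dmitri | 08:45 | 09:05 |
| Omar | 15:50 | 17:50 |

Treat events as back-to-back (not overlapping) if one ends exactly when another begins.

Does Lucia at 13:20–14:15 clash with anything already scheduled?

No — it doesn't clash with anything

Yusuf: ends 08:50 at or before Lucia starts 13:20 → clear.
Dmitri: ends 09:05 at or before Lucia starts 13:20 → clear.
Omar: starts 15:50 at or after Lucia ends 14:15 → clear.
Amara: starts 16:05 at or after Lucia ends 14:15 → clear.
Sana: starts 16:35 at or after Lucia ends 14:15 → clear.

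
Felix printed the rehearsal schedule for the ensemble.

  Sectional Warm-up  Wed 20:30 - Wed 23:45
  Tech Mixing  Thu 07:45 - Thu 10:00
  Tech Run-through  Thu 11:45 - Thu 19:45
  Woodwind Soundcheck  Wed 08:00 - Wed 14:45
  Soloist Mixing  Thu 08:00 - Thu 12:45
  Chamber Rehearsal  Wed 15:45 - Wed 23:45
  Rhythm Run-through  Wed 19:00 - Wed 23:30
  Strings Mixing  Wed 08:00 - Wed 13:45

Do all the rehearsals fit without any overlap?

Sorted by start: Woodwind Soundcheck, Strings Mixing, Chamber Rehearsal, Rhythm Run-through, Sectional Warm-up, Tech Mixing, Soloist Mixing, Tech Run-through.
Strings Mixing starts before Woodwind Soundcheck ends → Woodwind Soundcheck and Strings Mixing overlap.
That's a conflict, so the schedule is not conflict-free.

No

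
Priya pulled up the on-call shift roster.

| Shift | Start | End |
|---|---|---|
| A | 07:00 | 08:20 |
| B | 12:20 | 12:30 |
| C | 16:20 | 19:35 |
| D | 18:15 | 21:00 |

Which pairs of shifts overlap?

Two intervals overlap when each starts before the other ends.
Sorted by start: A, B, C, D.
B starts after A ends; A is clear from here.
C starts after B ends; B is clear from here.
D starts before C ends → C and D overlap.

C & D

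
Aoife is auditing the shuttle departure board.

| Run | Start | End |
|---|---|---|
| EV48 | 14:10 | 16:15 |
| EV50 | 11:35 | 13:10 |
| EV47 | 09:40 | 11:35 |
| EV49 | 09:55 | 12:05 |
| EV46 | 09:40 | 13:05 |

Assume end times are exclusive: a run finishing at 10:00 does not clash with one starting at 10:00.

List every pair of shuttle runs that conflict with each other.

EV46 & EV47, EV46 & EV49, EV46 & EV50, EV47 & EV49, EV49 & EV50

Sorted by start: EV46, EV47, EV49, EV50, EV48.
EV47 starts before EV46 ends → EV46 and EV47 overlap.
EV49 starts before EV46 ends → EV46 and EV49 overlap.
EV50 starts before EV46 ends → EV46 and EV50 overlap.
EV48 starts after EV46 ends.
EV49 starts before EV47 ends → EV47 and EV49 overlap.
EV50 starts exactly when EV47 ends (back-to-back, no overlap), so nothing later overlaps EV47 either.
EV50 starts before EV49 ends → EV49 and EV50 overlap.
EV48 starts after EV49 ends.
EV48 starts after EV50 ends.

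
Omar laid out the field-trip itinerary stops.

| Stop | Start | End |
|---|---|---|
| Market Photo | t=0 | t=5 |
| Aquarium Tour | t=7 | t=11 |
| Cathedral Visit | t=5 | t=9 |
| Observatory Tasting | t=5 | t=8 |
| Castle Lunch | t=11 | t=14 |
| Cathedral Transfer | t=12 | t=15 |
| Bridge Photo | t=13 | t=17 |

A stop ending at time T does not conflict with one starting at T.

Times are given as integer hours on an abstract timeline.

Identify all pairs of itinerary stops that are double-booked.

Check each pair: they overlap iff neither finishes before the other starts.
Sorted by start: Market Photo, Cathedral Visit, Observatory Tasting, Aquarium Tour, Castle Lunch, Cathedral Transfer, Bridge Photo.
Cathedral Visit starts exactly when Market Photo ends (back-to-back, no overlap); Market Photo is clear from here.
Observatory Tasting starts before Cathedral Visit ends → Cathedral Visit and Observatory Tasting overlap.
Aquarium Tour starts before Cathedral Visit ends → Cathedral Visit and Aquarium Tour overlap.
Castle Lunch starts after Cathedral Visit ends; Cathedral Visit is clear from here.
Aquarium Tour starts before Observatory Tasting ends → Observatory Tasting and Aquarium Tour overlap.
Castle Lunch starts after Observatory Tasting ends; Observatory Tasting is clear from here.
Castle Lunch starts exactly when Aquarium Tour ends (back-to-back, no overlap); Aquarium Tour is clear from here.
Cathedral Transfer starts before Castle Lunch ends → Castle Lunch and Cathedral Transfer overlap.
Bridge Photo starts before Castle Lunch ends → Castle Lunch and Bridge Photo overlap.
Bridge Photo starts before Cathedral Transfer ends → Cathedral Transfer and Bridge Photo overlap.

Aquarium Tour & Cathedral Visit, Aquarium Tour & Observatory Tasting, Bridge Photo & Castle Lunch, Bridge Photo & Cathedral Transfer, Castle Lunch & Cathedral Transfer, Cathedral Visit & Observatory Tasting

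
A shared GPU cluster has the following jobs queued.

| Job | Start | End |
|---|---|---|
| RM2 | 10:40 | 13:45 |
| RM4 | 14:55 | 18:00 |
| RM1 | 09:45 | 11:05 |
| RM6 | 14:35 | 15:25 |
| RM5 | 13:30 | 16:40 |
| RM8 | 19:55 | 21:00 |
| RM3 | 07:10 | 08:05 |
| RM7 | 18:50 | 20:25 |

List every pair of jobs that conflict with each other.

RM1 & RM2, RM2 & RM5, RM4 & RM5, RM4 & RM6, RM5 & RM6, RM7 & RM8

Two intervals overlap when each starts before the other ends.
Sorted by start: RM3, RM1, RM2, RM5, RM6, RM4, RM7, RM8.
RM1 starts after RM3 ends, so nothing later overlaps RM3 either.
RM2 starts before RM1 ends → RM1 and RM2 overlap.
RM5 starts after RM1 ends, so nothing later overlaps RM1 either.
RM5 starts before RM2 ends → RM2 and RM5 overlap.
RM6 starts after RM2 ends, so nothing later overlaps RM2 either.
RM6 starts before RM5 ends → RM5 and RM6 overlap.
RM4 starts before RM5 ends → RM5 and RM4 overlap.
RM7 starts after RM5 ends, so nothing later overlaps RM5 either.
RM4 starts before RM6 ends → RM6 and RM4 overlap.
RM7 starts after RM6 ends, so nothing later overlaps RM6 either.
RM7 starts after RM4 ends, so nothing later overlaps RM4 either.
RM8 starts before RM7 ends → RM7 and RM8 overlap.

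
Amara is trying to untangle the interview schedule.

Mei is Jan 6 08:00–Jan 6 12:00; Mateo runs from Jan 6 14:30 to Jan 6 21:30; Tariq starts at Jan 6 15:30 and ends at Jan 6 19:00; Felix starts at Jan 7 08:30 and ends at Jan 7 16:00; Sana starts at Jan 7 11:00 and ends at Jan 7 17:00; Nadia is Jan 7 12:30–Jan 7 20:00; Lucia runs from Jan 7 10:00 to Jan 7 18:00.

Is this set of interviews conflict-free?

Sorted by start: Mei, Mateo, Tariq, Felix, Lucia, Sana, Nadia.
Mateo starts after Mei ends; Mei is clear from here.
Tariq starts before Mateo ends → Mateo and Tariq overlap.
That's a conflict, so the schedule is not conflict-free.

No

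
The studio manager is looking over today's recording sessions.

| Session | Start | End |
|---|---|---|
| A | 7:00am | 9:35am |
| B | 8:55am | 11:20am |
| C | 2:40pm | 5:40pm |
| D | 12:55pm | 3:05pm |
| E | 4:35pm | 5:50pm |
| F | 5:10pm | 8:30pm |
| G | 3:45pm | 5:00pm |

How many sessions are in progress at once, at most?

3

Sort all start/end points and keep a running count:
7:00am start A → 1
8:55am start B → 2
9:35am end A → 1
11:20am end B → 0
12:55pm start D → 1
2:40pm start C → 2
3:05pm end D → 1
3:45pm start G → 2
4:35pm start E → 3
5:00pm end G → 2
5:10pm start F → 3
5:40pm end C → 2
5:50pm end E → 1
8:30pm end F → 0
Peak is 3, at 4:35pm (C, E, G).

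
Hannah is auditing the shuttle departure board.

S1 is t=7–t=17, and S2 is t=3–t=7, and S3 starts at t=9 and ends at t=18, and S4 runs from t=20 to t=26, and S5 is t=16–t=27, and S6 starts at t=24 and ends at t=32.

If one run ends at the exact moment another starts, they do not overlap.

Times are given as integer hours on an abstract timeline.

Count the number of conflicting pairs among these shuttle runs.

6

Sorted by start: S2, S1, S3, S5, S4, S6.
S1 starts exactly when S2 ends (back-to-back, no overlap), so nothing later overlaps S2 either.
S3 starts before S1 ends → S1 and S3 overlap.
S5 starts before S1 ends → S1 and S5 overlap.
S4 starts after S1 ends, so nothing later overlaps S1 either.
S5 starts before S3 ends → S3 and S5 overlap.
S4 starts after S3 ends, so nothing later overlaps S3 either.
S4 starts before S5 ends → S5 and S4 overlap.
S6 starts before S5 ends → S5 and S6 overlap.
S6 starts before S4 ends → S4 and S6 overlap.
Overlapping pairs: S1 & S3, S1 & S5, S3 & S5, S4 & S5, S4 & S6, S5 & S6 — 6 in total.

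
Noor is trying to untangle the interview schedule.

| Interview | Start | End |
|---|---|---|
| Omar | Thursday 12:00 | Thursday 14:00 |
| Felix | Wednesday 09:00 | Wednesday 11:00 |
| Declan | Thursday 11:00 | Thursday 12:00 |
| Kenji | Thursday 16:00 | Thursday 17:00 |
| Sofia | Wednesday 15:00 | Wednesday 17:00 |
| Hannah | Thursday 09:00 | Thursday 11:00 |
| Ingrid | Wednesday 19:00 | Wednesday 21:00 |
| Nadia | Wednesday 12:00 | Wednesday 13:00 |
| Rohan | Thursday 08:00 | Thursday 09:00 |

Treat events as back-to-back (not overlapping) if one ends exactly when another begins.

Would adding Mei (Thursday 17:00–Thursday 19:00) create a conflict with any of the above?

No — it doesn't clash with anything

Felix: ends Wednesday 11:00 at or before Mei starts Thursday 17:00 → clear.
Nadia: ends Wednesday 13:00 at or before Mei starts Thursday 17:00 → clear.
Sofia: ends Wednesday 17:00 at or before Mei starts Thursday 17:00 → clear.
Ingrid: ends Wednesday 21:00 at or before Mei starts Thursday 17:00 → clear.
Rohan: ends Thursday 09:00 at or before Mei starts Thursday 17:00 → clear.
Hannah: ends Thursday 11:00 at or before Mei starts Thursday 17:00 → clear.
Declan: ends Thursday 12:00 at or before Mei starts Thursday 17:00 → clear.
Omar: ends Thursday 14:00 at or before Mei starts Thursday 17:00 → clear.
Kenji: ends Thursday 17:00 at or before Mei starts Thursday 17:00 → clear.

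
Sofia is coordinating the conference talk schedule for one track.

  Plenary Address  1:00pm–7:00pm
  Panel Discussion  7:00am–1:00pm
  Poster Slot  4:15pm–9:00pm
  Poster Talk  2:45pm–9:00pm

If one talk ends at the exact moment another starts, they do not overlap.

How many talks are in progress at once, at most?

Walk through starts and ends in time order (an end at T is processed before a start at T):
7:00am start Panel Discussion → 1
1:00pm end Panel Discussion → 0
1:00pm start Plenary Address → 1
2:45pm start Poster Talk → 2
4:15pm start Poster Slot → 3
7:00pm end Plenary Address → 2
9:00pm end Poster Slot → 1
9:00pm end Poster Talk → 0
Peak is 3, at 4:15pm (Plenary Address, Poster Slot, Poster Talk).

3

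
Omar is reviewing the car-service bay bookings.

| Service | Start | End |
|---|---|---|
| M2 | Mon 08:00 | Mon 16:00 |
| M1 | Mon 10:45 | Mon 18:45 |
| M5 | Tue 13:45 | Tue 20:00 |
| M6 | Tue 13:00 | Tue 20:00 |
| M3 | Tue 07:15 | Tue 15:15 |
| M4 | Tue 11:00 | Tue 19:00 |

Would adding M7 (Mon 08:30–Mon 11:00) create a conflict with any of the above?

Yes — it overlaps M1, M2

M2: starts Mon 08:00 before M7 ends Mon 11:00, and ends Mon 16:00 after M7 starts Mon 08:30 → overlap.
M1: starts Mon 10:45 before M7 ends Mon 11:00, and ends Mon 18:45 after M7 starts Mon 08:30 → overlap.
M3: starts Tue 07:15 at or after M7 ends Mon 11:00 → clear.
M4: starts Tue 11:00 at or after M7 ends Mon 11:00 → clear.
M6: starts Tue 13:00 at or after M7 ends Mon 11:00 → clear.
M5: starts Tue 13:45 at or after M7 ends Mon 11:00 → clear.
M7 overlaps M1, M2.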